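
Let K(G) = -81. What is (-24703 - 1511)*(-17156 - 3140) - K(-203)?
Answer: 532039425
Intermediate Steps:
(-24703 - 1511)*(-17156 - 3140) - K(-203) = (-24703 - 1511)*(-17156 - 3140) - 1*(-81) = -26214*(-20296) + 81 = 532039344 + 81 = 532039425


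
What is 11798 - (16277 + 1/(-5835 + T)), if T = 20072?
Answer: -63767524/14237 ≈ -4479.0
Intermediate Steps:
11798 - (16277 + 1/(-5835 + T)) = 11798 - (16277 + 1/(-5835 + 20072)) = 11798 - (16277 + 1/14237) = 11798 - 1*231735650/14237 = 11798 - 231735650/14237 = -63767524/14237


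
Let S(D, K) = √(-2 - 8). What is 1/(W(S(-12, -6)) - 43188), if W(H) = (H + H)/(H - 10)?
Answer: -237533/10258532018 + I*√10/10258532018 ≈ -2.3155e-5 + 3.0826e-10*I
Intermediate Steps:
S(D, K) = I*√10 (S(D, K) = √(-10) = I*√10)
W(H) = 2*H/(-10 + H) (W(H) = (2*H)/(-10 + H) = 2*H/(-10 + H))
1/(W(S(-12, -6)) - 43188) = 1/(2*(I*√10)/(-10 + I*√10) - 43188) = 1/(2*I*√10/(-10 + I*√10) - 43188) = 1/(-43188 + 2*I*√10/(-10 + I*√10))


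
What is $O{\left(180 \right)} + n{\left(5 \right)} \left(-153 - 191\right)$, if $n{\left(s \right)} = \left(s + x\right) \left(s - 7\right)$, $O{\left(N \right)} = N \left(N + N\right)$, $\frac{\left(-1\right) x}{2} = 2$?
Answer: $65488$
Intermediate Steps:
$x = -4$ ($x = \left(-2\right) 2 = -4$)
$O{\left(N \right)} = 2 N^{2}$ ($O{\left(N \right)} = N 2 N = 2 N^{2}$)
$n{\left(s \right)} = \left(-7 + s\right) \left(-4 + s\right)$ ($n{\left(s \right)} = \left(s - 4\right) \left(s - 7\right) = \left(-4 + s\right) \left(-7 + s\right) = \left(-7 + s\right) \left(-4 + s\right)$)
$O{\left(180 \right)} + n{\left(5 \right)} \left(-153 - 191\right) = 2 \cdot 180^{2} + \left(28 + 5^{2} - 55\right) \left(-153 - 191\right) = 2 \cdot 32400 + \left(28 + 25 - 55\right) \left(-153 - 191\right) = 64800 - -688 = 64800 + 688 = 65488$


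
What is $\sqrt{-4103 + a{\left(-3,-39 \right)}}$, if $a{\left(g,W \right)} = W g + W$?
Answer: $5 i \sqrt{161} \approx 63.443 i$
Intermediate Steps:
$a{\left(g,W \right)} = W + W g$
$\sqrt{-4103 + a{\left(-3,-39 \right)}} = \sqrt{-4103 - 39 \left(1 - 3\right)} = \sqrt{-4103 - -78} = \sqrt{-4103 + 78} = \sqrt{-4025} = 5 i \sqrt{161}$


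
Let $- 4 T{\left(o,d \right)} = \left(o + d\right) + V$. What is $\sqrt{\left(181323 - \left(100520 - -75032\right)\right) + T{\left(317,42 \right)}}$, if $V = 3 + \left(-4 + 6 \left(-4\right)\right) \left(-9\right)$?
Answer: $\frac{\sqrt{22470}}{2} \approx 74.95$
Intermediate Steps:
$V = 255$ ($V = 3 + \left(-4 - 24\right) \left(-9\right) = 3 - -252 = 3 + 252 = 255$)
$T{\left(o,d \right)} = - \frac{255}{4} - \frac{d}{4} - \frac{o}{4}$ ($T{\left(o,d \right)} = - \frac{\left(o + d\right) + 255}{4} = - \frac{\left(d + o\right) + 255}{4} = - \frac{255 + d + o}{4} = - \frac{255}{4} - \frac{d}{4} - \frac{o}{4}$)
$\sqrt{\left(181323 - \left(100520 - -75032\right)\right) + T{\left(317,42 \right)}} = \sqrt{\left(181323 - \left(100520 - -75032\right)\right) - \frac{307}{2}} = \sqrt{\left(181323 - \left(100520 + 75032\right)\right) - \frac{307}{2}} = \sqrt{\left(181323 - 175552\right) - \frac{307}{2}} = \sqrt{5771 - \frac{307}{2}} = \sqrt{\frac{11235}{2}} = \frac{\sqrt{22470}}{2}$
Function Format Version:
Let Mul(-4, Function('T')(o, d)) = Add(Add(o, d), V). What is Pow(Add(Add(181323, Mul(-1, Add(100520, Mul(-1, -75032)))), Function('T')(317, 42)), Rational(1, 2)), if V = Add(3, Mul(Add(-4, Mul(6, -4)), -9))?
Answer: Mul(Rational(1, 2), Pow(22470, Rational(1, 2))) ≈ 74.950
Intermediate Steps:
V = 255 (V = Add(3, Mul(Add(-4, -24), -9)) = Add(3, Mul(-28, -9)) = Add(3, 252) = 255)
Function('T')(o, d) = Add(Rational(-255, 4), Mul(Rational(-1, 4), d), Mul(Rational(-1, 4), o)) (Function('T')(o, d) = Mul(Rational(-1, 4), Add(Add(o, d), 255)) = Mul(Rational(-1, 4), Add(Add(d, o), 255)) = Mul(Rational(-1, 4), Add(255, d, o)) = Add(Rational(-255, 4), Mul(Rational(-1, 4), d), Mul(Rational(-1, 4), o)))
Pow(Add(Add(181323, Mul(-1, Add(100520, Mul(-1, -75032)))), Function('T')(317, 42)), Rational(1, 2)) = Pow(Add(Add(181323, Mul(-1, Add(100520, Mul(-1, -75032)))), Add(Rational(-255, 4), Mul(Rational(-1, 4), 42), Mul(Rational(-1, 4), 317))), Rational(1, 2)) = Pow(Add(Add(181323, Mul(-1, Add(100520, 75032))), Add(Rational(-255, 4), Rational(-21, 2), Rational(-317, 4))), Rational(1, 2)) = Pow(Add(Add(181323, Mul(-1, 175552)), Rational(-307, 2)), Rational(1, 2)) = Pow(Add(Add(181323, -175552), Rational(-307, 2)), Rational(1, 2)) = Pow(Add(5771, Rational(-307, 2)), Rational(1, 2)) = Pow(Rational(11235, 2), Rational(1, 2)) = Mul(Rational(1, 2), Pow(22470, Rational(1, 2)))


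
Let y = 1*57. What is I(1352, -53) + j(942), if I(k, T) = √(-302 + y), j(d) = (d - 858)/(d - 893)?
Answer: 12/7 + 7*I*√5 ≈ 1.7143 + 15.652*I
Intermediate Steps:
y = 57
j(d) = (-858 + d)/(-893 + d)
I(k, T) = 7*I*√5 (I(k, T) = √(-302 + 57) = √(-245) = 7*I*√5)
I(1352, -53) + j(942) = 7*I*√5 + (-858 + 942)/(-893 + 942) = 7*I*√5 + 84/49 = 7*I*√5 + (1/49)*84 = 7*I*√5 + 12/7 = 12/7 + 7*I*√5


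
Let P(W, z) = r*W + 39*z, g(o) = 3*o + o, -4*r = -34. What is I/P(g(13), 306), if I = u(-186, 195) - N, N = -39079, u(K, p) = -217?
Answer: 1143/364 ≈ 3.1401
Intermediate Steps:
r = 17/2 (r = -¼*(-34) = 17/2 ≈ 8.5000)
g(o) = 4*o
I = 38862 (I = -217 - 1*(-39079) = -217 + 39079 = 38862)
P(W, z) = 39*z + 17*W/2 (P(W, z) = 17*W/2 + 39*z = 39*z + 17*W/2)
I/P(g(13), 306) = 38862/(39*306 + 17*(4*13)/2) = 38862/(11934 + (17/2)*52) = 38862/(11934 + 442) = 38862/12376 = 38862*(1/12376) = 1143/364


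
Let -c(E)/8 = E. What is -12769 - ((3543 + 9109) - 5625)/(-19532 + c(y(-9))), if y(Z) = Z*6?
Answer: -243880873/19100 ≈ -12769.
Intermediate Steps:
y(Z) = 6*Z
c(E) = -8*E
-12769 - ((3543 + 9109) - 5625)/(-19532 + c(y(-9))) = -12769 - ((3543 + 9109) - 5625)/(-19532 - 48*(-9)) = -12769 - (12652 - 5625)/(-19532 - 8*(-54)) = -12769 - 7027/(-19532 + 432) = -12769 - 7027/(-19100) = -12769 - 7027*(-1)/19100 = -12769 - 1*(-7027/19100) = -12769 + 7027/19100 = -243880873/19100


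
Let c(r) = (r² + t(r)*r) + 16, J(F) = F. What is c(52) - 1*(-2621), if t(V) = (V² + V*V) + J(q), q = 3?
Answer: 286713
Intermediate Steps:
t(V) = 3 + 2*V² (t(V) = (V² + V*V) + 3 = (V² + V²) + 3 = 2*V² + 3 = 3 + 2*V²)
c(r) = 16 + r² + r*(3 + 2*r²) (c(r) = (r² + (3 + 2*r²)*r) + 16 = (r² + r*(3 + 2*r²)) + 16 = 16 + r² + r*(3 + 2*r²))
c(52) - 1*(-2621) = (16 + 52² + 52*(3 + 2*52²)) - 1*(-2621) = (16 + 2704 + 52*(3 + 2*2704)) + 2621 = (16 + 2704 + 52*(3 + 5408)) + 2621 = (16 + 2704 + 52*5411) + 2621 = (16 + 2704 + 281372) + 2621 = 284092 + 2621 = 286713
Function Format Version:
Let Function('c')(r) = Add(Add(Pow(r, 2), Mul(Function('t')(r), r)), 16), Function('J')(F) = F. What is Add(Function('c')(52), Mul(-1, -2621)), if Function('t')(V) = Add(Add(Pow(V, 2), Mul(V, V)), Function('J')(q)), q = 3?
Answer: 286713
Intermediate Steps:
Function('t')(V) = Add(3, Mul(2, Pow(V, 2))) (Function('t')(V) = Add(Add(Pow(V, 2), Mul(V, V)), 3) = Add(Add(Pow(V, 2), Pow(V, 2)), 3) = Add(Mul(2, Pow(V, 2)), 3) = Add(3, Mul(2, Pow(V, 2))))
Function('c')(r) = Add(16, Pow(r, 2), Mul(r, Add(3, Mul(2, Pow(r, 2))))) (Function('c')(r) = Add(Add(Pow(r, 2), Mul(Add(3, Mul(2, Pow(r, 2))), r)), 16) = Add(Add(Pow(r, 2), Mul(r, Add(3, Mul(2, Pow(r, 2))))), 16) = Add(16, Pow(r, 2), Mul(r, Add(3, Mul(2, Pow(r, 2))))))
Add(Function('c')(52), Mul(-1, -2621)) = Add(Add(16, Pow(52, 2), Mul(52, Add(3, Mul(2, Pow(52, 2))))), Mul(-1, -2621)) = Add(Add(16, 2704, Mul(52, Add(3, Mul(2, 2704)))), 2621) = Add(Add(16, 2704, Mul(52, Add(3, 5408))), 2621) = Add(Add(16, 2704, Mul(52, 5411)), 2621) = Add(Add(16, 2704, 281372), 2621) = Add(284092, 2621) = 286713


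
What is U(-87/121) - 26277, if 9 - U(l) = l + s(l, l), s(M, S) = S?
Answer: -3178254/121 ≈ -26267.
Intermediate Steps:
U(l) = 9 - 2*l (U(l) = 9 - (l + l) = 9 - 2*l)
U(-87/121) - 26277 = (9 - (-174)/121) - 26277 = (9 - 2*(-87/121)) - 26277 = (9 + 174/121) - 26277 = 1263/121 - 26277 = -3178254/121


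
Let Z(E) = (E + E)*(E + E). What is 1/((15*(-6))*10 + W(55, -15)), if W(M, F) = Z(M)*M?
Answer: 1/664600 ≈ 1.5047e-6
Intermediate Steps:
Z(E) = 4*E² (Z(E) = (2*E)*(2*E) = 4*E²)
W(M, F) = 4*M³ (W(M, F) = (4*M²)*M = 4*M³)
1/((15*(-6))*10 + W(55, -15)) = 1/((15*(-6))*10 + 4*55³) = 1/(-90*10 + 4*166375) = 1/(-900 + 665500) = 1/664600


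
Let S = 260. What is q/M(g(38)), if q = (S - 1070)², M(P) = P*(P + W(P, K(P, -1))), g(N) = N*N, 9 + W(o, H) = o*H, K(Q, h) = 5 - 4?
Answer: 164025/1039319 ≈ 0.15782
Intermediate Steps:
K(Q, h) = 1
W(o, H) = -9 + H*o (W(o, H) = -9 + o*H = -9 + H*o)
g(N) = N²
M(P) = P*(-9 + 2*P) (M(P) = P*(P + (-9 + 1*P)) = P*(P + (-9 + P)) = P*(-9 + 2*P))
q = 656100 (q = (260 - 1070)² = (-810)² = 656100)
q/M(g(38)) = 656100/((38²*(-9 + 2*38²))) = 656100/((1444*(-9 + 2*1444))) = 656100/((1444*(-9 + 2888))) = 656100/((1444*2879)) = 656100/4157276 = 656100*(1/4157276) = 164025/1039319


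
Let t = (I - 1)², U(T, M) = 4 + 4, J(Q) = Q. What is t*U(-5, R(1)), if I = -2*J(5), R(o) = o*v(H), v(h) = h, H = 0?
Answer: 968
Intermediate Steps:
R(o) = 0 (R(o) = o*0 = 0)
I = -10 (I = -2*5 = -10)
U(T, M) = 8
t = 121 (t = (-10 - 1)² = (-11)² = 121)
t*U(-5, R(1)) = 121*8 = 968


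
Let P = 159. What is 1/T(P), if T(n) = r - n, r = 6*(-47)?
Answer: -1/441 ≈ -0.0022676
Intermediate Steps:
r = -282
T(n) = -282 - n
1/T(P) = 1/(-282 - 1*159) = 1/(-282 - 159) = 1/(-441) = -1/441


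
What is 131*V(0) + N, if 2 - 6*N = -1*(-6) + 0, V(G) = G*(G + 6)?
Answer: -⅔ ≈ -0.66667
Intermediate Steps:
V(G) = G*(6 + G)
N = -⅔ (N = ⅓ - (-1*(-6) + 0)/6 = ⅓ - (6 + 0)/6 = ⅓ - ⅙*6 = ⅓ - 1 = -⅔ ≈ -0.66667)
131*V(0) + N = 131*(0*(6 + 0)) - ⅔ = 131*(0*6) - ⅔ = 131*0 - ⅔ = 0 - ⅔ = -⅔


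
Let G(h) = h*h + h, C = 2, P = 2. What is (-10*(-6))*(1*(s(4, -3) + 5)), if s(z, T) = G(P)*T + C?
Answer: -660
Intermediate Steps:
G(h) = h + h² (G(h) = h² + h = h + h²)
s(z, T) = 2 + 6*T (s(z, T) = (2*(1 + 2))*T + 2 = (2*3)*T + 2 = 6*T + 2 = 2 + 6*T)
(-10*(-6))*(1*(s(4, -3) + 5)) = (-10*(-6))*(1*((2 + 6*(-3)) + 5)) = 60*(1*((2 - 18) + 5)) = 60*(1*(-16 + 5)) = 60*(1*(-11)) = 60*(-11) = -660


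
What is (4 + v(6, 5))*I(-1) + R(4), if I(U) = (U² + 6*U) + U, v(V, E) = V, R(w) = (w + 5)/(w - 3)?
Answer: -51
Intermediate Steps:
R(w) = (5 + w)/(-3 + w)
I(U) = U² + 7*U
(4 + v(6, 5))*I(-1) + R(4) = (4 + 6)*(-(7 - 1)) + (5 + 4)/(-3 + 4) = 10*(-1*6) + 9/1 = 10*(-6) + 1*9 = -60 + 9 = -51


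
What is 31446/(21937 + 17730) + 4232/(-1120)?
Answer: -16581403/5553380 ≈ -2.9858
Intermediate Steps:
31446/(21937 + 17730) + 4232/(-1120) = 31446/39667 + 4232*(-1/1120) = 31446*(1/39667) - 529/140 = 31446/39667 - 529/140 = -16581403/5553380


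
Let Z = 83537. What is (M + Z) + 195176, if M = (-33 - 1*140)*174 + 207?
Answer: 248818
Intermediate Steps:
M = -29895 (M = (-33 - 140)*174 + 207 = -173*174 + 207 = -30102 + 207 = -29895)
(M + Z) + 195176 = (-29895 + 83537) + 195176 = 53642 + 195176 = 248818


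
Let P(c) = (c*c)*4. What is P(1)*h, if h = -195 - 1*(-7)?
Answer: -752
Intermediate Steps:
P(c) = 4*c**2 (P(c) = c**2*4 = 4*c**2)
h = -188 (h = -195 + 7 = -188)
P(1)*h = (4*1**2)*(-188) = (4*1)*(-188) = 4*(-188) = -752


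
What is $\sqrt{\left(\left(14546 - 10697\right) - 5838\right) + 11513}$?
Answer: $2 \sqrt{2381} \approx 97.591$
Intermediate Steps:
$\sqrt{\left(\left(14546 - 10697\right) - 5838\right) + 11513} = \sqrt{\left(3849 - 5838\right) + 11513} = \sqrt{-1989 + 11513} = \sqrt{9524} = 2 \sqrt{2381}$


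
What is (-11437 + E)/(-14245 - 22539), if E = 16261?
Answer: -603/4598 ≈ -0.13114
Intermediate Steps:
(-11437 + E)/(-14245 - 22539) = (-11437 + 16261)/(-14245 - 22539) = 4824/(-36784) = 4824*(-1/36784) = -603/4598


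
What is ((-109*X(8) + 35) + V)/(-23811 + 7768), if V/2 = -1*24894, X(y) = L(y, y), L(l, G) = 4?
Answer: 50189/16043 ≈ 3.1284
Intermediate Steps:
X(y) = 4
V = -49788 (V = 2*(-1*24894) = 2*(-24894) = -49788)
((-109*X(8) + 35) + V)/(-23811 + 7768) = ((-109*4 + 35) - 49788)/(-23811 + 7768) = ((-436 + 35) - 49788)/(-16043) = (-401 - 49788)*(-1/16043) = -50189*(-1/16043) = 50189/16043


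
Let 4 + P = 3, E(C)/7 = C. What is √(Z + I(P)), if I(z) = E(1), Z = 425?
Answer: 12*√3 ≈ 20.785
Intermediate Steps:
E(C) = 7*C
P = -1 (P = -4 + 3 = -1)
I(z) = 7 (I(z) = 7*1 = 7)
√(Z + I(P)) = √(425 + 7) = √432 = 12*√3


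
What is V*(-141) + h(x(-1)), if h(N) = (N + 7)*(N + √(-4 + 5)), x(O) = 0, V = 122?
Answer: -17195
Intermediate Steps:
h(N) = (1 + N)*(7 + N) (h(N) = (7 + N)*(N + √1) = (7 + N)*(N + 1) = (7 + N)*(1 + N) = (1 + N)*(7 + N))
V*(-141) + h(x(-1)) = 122*(-141) + (7 + 0² + 8*0) = -17202 + (7 + 0 + 0) = -17202 + 7 = -17195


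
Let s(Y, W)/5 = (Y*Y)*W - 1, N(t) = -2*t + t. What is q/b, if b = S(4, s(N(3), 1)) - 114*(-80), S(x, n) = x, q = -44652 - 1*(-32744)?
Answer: -2977/2281 ≈ -1.3051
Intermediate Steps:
q = -11908 (q = -44652 + 32744 = -11908)
N(t) = -t
s(Y, W) = -5 + 5*W*Y**2 (s(Y, W) = 5*((Y*Y)*W - 1) = 5*(Y**2*W - 1) = 5*(W*Y**2 - 1) = 5*(-1 + W*Y**2) = -5 + 5*W*Y**2)
b = 9124 (b = 4 - 114*(-80) = 4 + 9120 = 9124)
q/b = -11908/9124 = -11908*1/9124 = -2977/2281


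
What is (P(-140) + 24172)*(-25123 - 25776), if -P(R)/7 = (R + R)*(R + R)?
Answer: 26703040572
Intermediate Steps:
P(R) = -28*R² (P(R) = -7*(R + R)*(R + R) = -7*2*R*2*R = -28*R²)
(P(-140) + 24172)*(-25123 - 25776) = (-28*(-140)² + 24172)*(-25123 - 25776) = (-28*19600 + 24172)*(-50899) = (-548800 + 24172)*(-50899) = -524628*(-50899) = 26703040572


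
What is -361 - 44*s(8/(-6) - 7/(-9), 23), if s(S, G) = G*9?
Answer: -9469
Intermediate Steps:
s(S, G) = 9*G
-361 - 44*s(8/(-6) - 7/(-9), 23) = -361 - 396*23 = -361 - 44*207 = -361 - 9108 = -9469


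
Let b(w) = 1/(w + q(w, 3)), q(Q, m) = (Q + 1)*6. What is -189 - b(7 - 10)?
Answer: -2834/15 ≈ -188.93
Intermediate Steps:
q(Q, m) = 6 + 6*Q (q(Q, m) = (1 + Q)*6 = 6 + 6*Q)
b(w) = 1/(6 + 7*w) (b(w) = 1/(w + (6 + 6*w)) = 1/(6 + 7*w))
-189 - b(7 - 10) = -189 - 1/(6 + 7*(7 - 10)) = -189 - 1/(6 + 7*(-3)) = -189 - 1/(6 - 21) = -189 - 1/(-15) = -189 - 1*(-1/15) = -189 + 1/15 = -2834/15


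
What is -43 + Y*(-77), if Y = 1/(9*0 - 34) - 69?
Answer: 179257/34 ≈ 5272.3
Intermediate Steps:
Y = -2347/34 (Y = 1/(0 - 34) - 69 = 1/(-34) - 69 = -1/34 - 69 = -2347/34 ≈ -69.029)
-43 + Y*(-77) = -43 - 2347/34*(-77) = -43 + 180719/34 = 179257/34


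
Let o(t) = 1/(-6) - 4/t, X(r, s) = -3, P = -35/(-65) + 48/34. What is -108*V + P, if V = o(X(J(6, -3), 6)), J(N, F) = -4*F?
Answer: -27415/221 ≈ -124.05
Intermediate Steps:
P = 431/221 (P = -35*(-1/65) + 48*(1/34) = 7/13 + 24/17 = 431/221 ≈ 1.9502)
o(t) = -⅙ - 4/t (o(t) = 1*(-⅙) - 4/t = -⅙ - 4/t)
V = 7/6 (V = (⅙)*(-24 - 1*(-3))/(-3) = (⅙)*(-⅓)*(-24 + 3) = (⅙)*(-⅓)*(-21) = 7/6 ≈ 1.1667)
-108*V + P = -108*7/6 + 431/221 = -126 + 431/221 = -27415/221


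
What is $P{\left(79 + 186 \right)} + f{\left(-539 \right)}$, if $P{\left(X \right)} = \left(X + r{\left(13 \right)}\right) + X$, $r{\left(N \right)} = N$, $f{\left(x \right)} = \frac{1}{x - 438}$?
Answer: $\frac{530510}{977} \approx 543.0$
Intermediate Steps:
$f{\left(x \right)} = \frac{1}{-438 + x}$
$P{\left(X \right)} = 13 + 2 X$ ($P{\left(X \right)} = \left(X + 13\right) + X = \left(13 + X\right) + X = 13 + 2 X$)
$P{\left(79 + 186 \right)} + f{\left(-539 \right)} = \left(13 + 2 \left(79 + 186\right)\right) + \frac{1}{-438 - 539} = \left(13 + 2 \cdot 265\right) + \frac{1}{-977} = \left(13 + 530\right) - \frac{1}{977} = 543 - \frac{1}{977} = \frac{530510}{977}$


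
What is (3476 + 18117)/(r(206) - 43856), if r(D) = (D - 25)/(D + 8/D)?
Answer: -458246646/930693389 ≈ -0.49237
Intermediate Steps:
r(D) = (-25 + D)/(D + 8/D)
(3476 + 18117)/(r(206) - 43856) = (3476 + 18117)/(206*(-25 + 206)/(8 + 206**2) - 43856) = 21593/(206*181/(8 + 42436) - 43856) = 21593/(206*181/42444 - 43856) = 21593/(206*(1/42444)*181 - 43856) = 21593/(18643/21222 - 43856) = 21593/(-930693389/21222) = 21593*(-21222/930693389) = -458246646/930693389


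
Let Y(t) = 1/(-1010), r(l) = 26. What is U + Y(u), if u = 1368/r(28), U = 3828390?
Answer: 3866673899/1010 ≈ 3.8284e+6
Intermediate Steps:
u = 684/13 (u = 1368/26 = 1368*(1/26) = 684/13 ≈ 52.615)
Y(t) = -1/1010
U + Y(u) = 3828390 - 1/1010 = 3866673899/1010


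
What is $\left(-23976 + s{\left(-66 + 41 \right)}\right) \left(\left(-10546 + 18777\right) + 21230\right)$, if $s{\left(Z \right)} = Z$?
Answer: $-707093461$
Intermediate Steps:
$\left(-23976 + s{\left(-66 + 41 \right)}\right) \left(\left(-10546 + 18777\right) + 21230\right) = \left(-23976 + \left(-66 + 41\right)\right) \left(\left(-10546 + 18777\right) + 21230\right) = \left(-23976 - 25\right) \left(8231 + 21230\right) = \left(-24001\right) 29461 = -707093461$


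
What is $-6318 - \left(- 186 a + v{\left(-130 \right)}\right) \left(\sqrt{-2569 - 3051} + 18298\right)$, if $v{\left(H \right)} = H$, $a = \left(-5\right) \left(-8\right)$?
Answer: $138509542 + 15140 i \sqrt{1405} \approx 1.3851 \cdot 10^{8} + 5.675 \cdot 10^{5} i$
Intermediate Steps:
$a = 40$
$-6318 - \left(- 186 a + v{\left(-130 \right)}\right) \left(\sqrt{-2569 - 3051} + 18298\right) = -6318 - \left(\left(-186\right) 40 - 130\right) \left(\sqrt{-2569 - 3051} + 18298\right) = -6318 - \left(-7440 - 130\right) \left(\sqrt{-5620} + 18298\right) = -6318 - - 7570 \left(2 i \sqrt{1405} + 18298\right) = -6318 - - 7570 \left(18298 + 2 i \sqrt{1405}\right) = -6318 - \left(-138515860 - 15140 i \sqrt{1405}\right) = -6318 + \left(138515860 + 15140 i \sqrt{1405}\right) = 138509542 + 15140 i \sqrt{1405}$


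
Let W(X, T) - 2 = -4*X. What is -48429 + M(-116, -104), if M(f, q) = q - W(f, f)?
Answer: -48999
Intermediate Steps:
W(X, T) = 2 - 4*X
M(f, q) = -2 + q + 4*f (M(f, q) = q - (2 - 4*f) = q + (-2 + 4*f) = -2 + q + 4*f)
-48429 + M(-116, -104) = -48429 + (-2 - 104 + 4*(-116)) = -48429 + (-2 - 104 - 464) = -48429 - 570 = -48999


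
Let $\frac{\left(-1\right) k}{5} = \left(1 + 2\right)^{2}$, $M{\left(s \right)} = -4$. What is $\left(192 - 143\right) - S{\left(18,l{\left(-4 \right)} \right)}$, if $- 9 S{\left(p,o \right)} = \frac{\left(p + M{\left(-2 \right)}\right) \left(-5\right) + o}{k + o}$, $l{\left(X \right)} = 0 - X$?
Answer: $\frac{6049}{123} \approx 49.179$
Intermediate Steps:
$l{\left(X \right)} = - X$
$k = -45$ ($k = - 5 \left(1 + 2\right)^{2} = - 5 \cdot 3^{2} = \left(-5\right) 9 = -45$)
$S{\left(p,o \right)} = - \frac{20 + o - 5 p}{9 \left(-45 + o\right)}$ ($S{\left(p,o \right)} = - \frac{\left(\left(p - 4\right) \left(-5\right) + o\right) \frac{1}{-45 + o}}{9} = - \frac{\left(\left(-4 + p\right) \left(-5\right) + o\right) \frac{1}{-45 + o}}{9} = - \frac{\left(\left(20 - 5 p\right) + o\right) \frac{1}{-45 + o}}{9} = - \frac{\left(20 + o - 5 p\right) \frac{1}{-45 + o}}{9} = - \frac{\frac{1}{-45 + o} \left(20 + o - 5 p\right)}{9} = - \frac{20 + o - 5 p}{9 \left(-45 + o\right)}$)
$\left(192 - 143\right) - S{\left(18,l{\left(-4 \right)} \right)} = \left(192 - 143\right) - \frac{-20 - \left(-1\right) \left(-4\right) + 5 \cdot 18}{9 \left(-45 - -4\right)} = 49 - \frac{-20 - 4 + 90}{9 \left(-45 + 4\right)} = 49 - \frac{-20 - 4 + 90}{9 \left(-41\right)} = 49 - \frac{1}{9} \left(- \frac{1}{41}\right) 66 = 49 - - \frac{22}{123} = 49 + \frac{22}{123} = \frac{6049}{123}$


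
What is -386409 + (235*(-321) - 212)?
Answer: -462056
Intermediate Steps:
-386409 + (235*(-321) - 212) = -386409 + (-75435 - 212) = -386409 - 75647 = -462056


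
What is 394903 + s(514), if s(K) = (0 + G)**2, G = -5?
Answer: 394928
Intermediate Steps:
s(K) = 25 (s(K) = (0 - 5)**2 = (-5)**2 = 25)
394903 + s(514) = 394903 + 25 = 394928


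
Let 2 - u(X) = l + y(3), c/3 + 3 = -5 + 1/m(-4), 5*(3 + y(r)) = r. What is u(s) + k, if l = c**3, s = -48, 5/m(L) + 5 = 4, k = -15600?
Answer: -88583/125 ≈ -708.66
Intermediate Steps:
m(L) = -5 (m(L) = 5/(-5 + 4) = 5/(-1) = 5*(-1) = -5)
y(r) = -3 + r/5
c = -123/5 (c = -9 + 3*(-5 + 1/(-5)) = -9 + 3*(-5 - 1/5) = -9 + 3*(-26/5) = -9 - 78/5 = -123/5 ≈ -24.600)
l = -1860867/125 (l = (-123/5)**3 = -1860867/125 ≈ -14887.)
u(X) = 1861417/125 (u(X) = 2 - (-1860867/125 + (-3 + (1/5)*3)) = 2 - (-1860867/125 + (-3 + 3/5)) = 2 - (-1860867/125 - 12/5) = 2 - 1*(-1861167/125) = 2 + 1861167/125 = 1861417/125)
u(s) + k = 1861417/125 - 15600 = -88583/125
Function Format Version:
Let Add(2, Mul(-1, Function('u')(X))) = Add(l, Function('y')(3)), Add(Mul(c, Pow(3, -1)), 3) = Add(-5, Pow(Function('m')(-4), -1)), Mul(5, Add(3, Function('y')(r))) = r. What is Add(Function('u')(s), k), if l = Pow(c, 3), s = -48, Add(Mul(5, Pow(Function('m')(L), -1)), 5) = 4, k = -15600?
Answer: Rational(-88583, 125) ≈ -708.66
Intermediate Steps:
Function('m')(L) = -5 (Function('m')(L) = Mul(5, Pow(Add(-5, 4), -1)) = Mul(5, Pow(-1, -1)) = Mul(5, -1) = -5)
Function('y')(r) = Add(-3, Mul(Rational(1, 5), r))
c = Rational(-123, 5) (c = Add(-9, Mul(3, Add(-5, Pow(-5, -1)))) = Add(-9, Mul(3, Add(-5, Rational(-1, 5)))) = Add(-9, Mul(3, Rational(-26, 5))) = Add(-9, Rational(-78, 5)) = Rational(-123, 5) ≈ -24.600)
l = Rational(-1860867, 125) (l = Pow(Rational(-123, 5), 3) = Rational(-1860867, 125) ≈ -14887.)
Function('u')(X) = Rational(1861417, 125) (Function('u')(X) = Add(2, Mul(-1, Add(Rational(-1860867, 125), Add(-3, Mul(Rational(1, 5), 3))))) = Add(2, Mul(-1, Add(Rational(-1860867, 125), Add(-3, Rational(3, 5))))) = Add(2, Mul(-1, Add(Rational(-1860867, 125), Rational(-12, 5)))) = Add(2, Mul(-1, Rational(-1861167, 125))) = Add(2, Rational(1861167, 125)) = Rational(1861417, 125))
Add(Function('u')(s), k) = Add(Rational(1861417, 125), -15600) = Rational(-88583, 125)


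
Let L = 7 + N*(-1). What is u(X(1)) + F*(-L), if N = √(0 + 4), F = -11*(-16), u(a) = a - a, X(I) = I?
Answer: -880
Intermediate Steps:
u(a) = 0
F = 176
N = 2 (N = √4 = 2)
L = 5 (L = 7 + 2*(-1) = 7 - 2 = 5)
u(X(1)) + F*(-L) = 0 + 176*(-1*5) = 0 + 176*(-5) = 0 - 880 = -880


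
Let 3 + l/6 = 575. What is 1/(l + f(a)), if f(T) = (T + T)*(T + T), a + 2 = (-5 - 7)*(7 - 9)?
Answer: 1/5368 ≈ 0.00018629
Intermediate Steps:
a = 22 (a = -2 + (-5 - 7)*(7 - 9) = -2 - 12*(-2) = -2 + 24 = 22)
l = 3432 (l = -18 + 6*575 = -18 + 3450 = 3432)
f(T) = 4*T**2 (f(T) = (2*T)*(2*T) = 4*T**2)
1/(l + f(a)) = 1/(3432 + 4*22**2) = 1/(3432 + 4*484) = 1/(3432 + 1936) = 1/5368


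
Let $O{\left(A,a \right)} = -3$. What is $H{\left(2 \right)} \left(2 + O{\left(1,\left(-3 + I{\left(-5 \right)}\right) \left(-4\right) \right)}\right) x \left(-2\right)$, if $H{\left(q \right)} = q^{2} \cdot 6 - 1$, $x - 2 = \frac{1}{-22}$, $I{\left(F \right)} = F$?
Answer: $\frac{989}{11} \approx 89.909$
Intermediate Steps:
$x = \frac{43}{22}$ ($x = 2 + \frac{1}{-22} = 2 - \frac{1}{22} = \frac{43}{22} \approx 1.9545$)
$H{\left(q \right)} = -1 + 6 q^{2}$ ($H{\left(q \right)} = 6 q^{2} - 1 = -1 + 6 q^{2}$)
$H{\left(2 \right)} \left(2 + O{\left(1,\left(-3 + I{\left(-5 \right)}\right) \left(-4\right) \right)}\right) x \left(-2\right) = \left(-1 + 6 \cdot 2^{2}\right) \left(2 - 3\right) \frac{43}{22} \left(-2\right) = \left(-1 + 6 \cdot 4\right) \left(-1\right) \frac{43}{22} \left(-2\right) = \left(-1 + 24\right) \left(-1\right) \frac{43}{22} \left(-2\right) = 23 \left(-1\right) \frac{43}{22} \left(-2\right) = \left(-23\right) \frac{43}{22} \left(-2\right) = \left(- \frac{989}{22}\right) \left(-2\right) = \frac{989}{11}$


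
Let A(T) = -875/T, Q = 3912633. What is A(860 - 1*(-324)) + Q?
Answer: 4632556597/1184 ≈ 3.9126e+6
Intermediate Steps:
A(860 - 1*(-324)) + Q = -875/(860 - 1*(-324)) + 3912633 = -875/(860 + 324) + 3912633 = -875/1184 + 3912633 = 4632556597/1184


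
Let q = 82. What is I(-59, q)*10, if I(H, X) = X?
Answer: 820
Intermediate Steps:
I(-59, q)*10 = 82*10 = 820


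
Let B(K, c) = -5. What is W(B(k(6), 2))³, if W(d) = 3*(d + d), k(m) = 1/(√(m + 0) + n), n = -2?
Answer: -27000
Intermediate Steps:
k(m) = 1/(-2 + √m) (k(m) = 1/(√(m + 0) - 2) = 1/(√m - 2) = 1/(-2 + √m))
W(d) = 6*d (W(d) = 3*(2*d) = 6*d)
W(B(k(6), 2))³ = (6*(-5))³ = (-30)³ = -27000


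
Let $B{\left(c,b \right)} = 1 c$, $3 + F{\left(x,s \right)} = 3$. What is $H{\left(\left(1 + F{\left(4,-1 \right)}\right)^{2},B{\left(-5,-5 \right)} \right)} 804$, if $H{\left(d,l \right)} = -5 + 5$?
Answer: $0$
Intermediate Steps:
$F{\left(x,s \right)} = 0$ ($F{\left(x,s \right)} = -3 + 3 = 0$)
$B{\left(c,b \right)} = c$
$H{\left(d,l \right)} = 0$
$H{\left(\left(1 + F{\left(4,-1 \right)}\right)^{2},B{\left(-5,-5 \right)} \right)} 804 = 0 \cdot 804 = 0$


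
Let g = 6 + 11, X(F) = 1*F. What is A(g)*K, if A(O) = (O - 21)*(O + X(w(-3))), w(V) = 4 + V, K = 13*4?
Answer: -3744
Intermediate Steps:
K = 52
X(F) = F
g = 17
A(O) = (1 + O)*(-21 + O) (A(O) = (O - 21)*(O + (4 - 3)) = (-21 + O)*(O + 1) = (-21 + O)*(1 + O) = (1 + O)*(-21 + O))
A(g)*K = (-21 + 17² - 20*17)*52 = (-21 + 289 - 340)*52 = -72*52 = -3744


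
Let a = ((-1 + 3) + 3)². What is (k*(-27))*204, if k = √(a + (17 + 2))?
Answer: -11016*√11 ≈ -36536.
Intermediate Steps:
a = 25 (a = (2 + 3)² = 5² = 25)
k = 2*√11 (k = √(25 + (17 + 2)) = √(25 + 19) = √44 = 2*√11 ≈ 6.6332)
(k*(-27))*204 = ((2*√11)*(-27))*204 = -54*√11*204 = -11016*√11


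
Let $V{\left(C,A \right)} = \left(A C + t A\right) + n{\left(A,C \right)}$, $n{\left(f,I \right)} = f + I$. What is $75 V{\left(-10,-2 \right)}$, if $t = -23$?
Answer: $4050$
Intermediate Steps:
$n{\left(f,I \right)} = I + f$
$V{\left(C,A \right)} = C - 22 A + A C$ ($V{\left(C,A \right)} = \left(A C - 23 A\right) + \left(C + A\right) = \left(- 23 A + A C\right) + \left(A + C\right) = C - 22 A + A C$)
$75 V{\left(-10,-2 \right)} = 75 \left(-10 - -44 - -20\right) = 75 \left(-10 + 44 + 20\right) = 75 \cdot 54 = 4050$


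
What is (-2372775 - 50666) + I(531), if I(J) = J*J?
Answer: -2141480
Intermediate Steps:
I(J) = J²
(-2372775 - 50666) + I(531) = (-2372775 - 50666) + 531² = -2423441 + 281961 = -2141480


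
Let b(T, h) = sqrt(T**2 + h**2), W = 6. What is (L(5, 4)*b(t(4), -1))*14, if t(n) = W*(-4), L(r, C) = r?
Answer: 70*sqrt(577) ≈ 1681.5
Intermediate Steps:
t(n) = -24 (t(n) = 6*(-4) = -24)
(L(5, 4)*b(t(4), -1))*14 = (5*sqrt((-24)**2 + (-1)**2))*14 = (5*sqrt(576 + 1))*14 = (5*sqrt(577))*14 = 70*sqrt(577)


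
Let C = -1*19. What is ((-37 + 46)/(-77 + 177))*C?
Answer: -171/100 ≈ -1.7100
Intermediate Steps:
C = -19
((-37 + 46)/(-77 + 177))*C = ((-37 + 46)/(-77 + 177))*(-19) = (9/100)*(-19) = -171/100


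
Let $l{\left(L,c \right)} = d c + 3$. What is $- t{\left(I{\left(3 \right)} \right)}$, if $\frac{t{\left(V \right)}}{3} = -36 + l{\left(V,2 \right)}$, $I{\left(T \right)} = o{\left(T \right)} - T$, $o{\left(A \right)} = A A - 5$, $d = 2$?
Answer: $87$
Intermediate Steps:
$o{\left(A \right)} = -5 + A^{2}$ ($o{\left(A \right)} = A^{2} - 5 = -5 + A^{2}$)
$l{\left(L,c \right)} = 3 + 2 c$ ($l{\left(L,c \right)} = 2 c + 3 = 3 + 2 c$)
$I{\left(T \right)} = -5 + T^{2} - T$ ($I{\left(T \right)} = \left(-5 + T^{2}\right) - T = -5 + T^{2} - T$)
$t{\left(V \right)} = -87$ ($t{\left(V \right)} = 3 \left(-36 + \left(3 + 2 \cdot 2\right)\right) = 3 \left(-36 + \left(3 + 4\right)\right) = 3 \left(-36 + 7\right) = 3 \left(-29\right) = -87$)
$- t{\left(I{\left(3 \right)} \right)} = \left(-1\right) \left(-87\right) = 87$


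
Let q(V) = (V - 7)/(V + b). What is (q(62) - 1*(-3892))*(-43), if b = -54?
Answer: -1341213/8 ≈ -1.6765e+5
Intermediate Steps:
q(V) = (-7 + V)/(-54 + V) (q(V) = (V - 7)/(V - 54) = (-7 + V)/(-54 + V))
(q(62) - 1*(-3892))*(-43) = ((-7 + 62)/(-54 + 62) - 1*(-3892))*(-43) = (55/8 + 3892)*(-43) = (31191/8)*(-43) = -1341213/8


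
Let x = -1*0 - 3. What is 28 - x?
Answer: 31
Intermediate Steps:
x = -3 (x = 0 - 3 = -3)
28 - x = 28 - 1*(-3) = 28 + 3 = 31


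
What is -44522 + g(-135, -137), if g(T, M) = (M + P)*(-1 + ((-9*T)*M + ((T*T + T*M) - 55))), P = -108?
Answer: 31754273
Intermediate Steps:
g(T, M) = (-108 + M)*(-56 + T² - 8*M*T) (g(T, M) = (M - 108)*(-1 + ((-9*T)*M + ((T*T + T*M) - 55))) = (-108 + M)*(-1 + (-9*M*T + ((T² + M*T) - 55))) = (-108 + M)*(-1 + (-9*M*T + (-55 + T² + M*T))) = (-108 + M)*(-1 + (-55 + T² - 8*M*T)) = (-108 + M)*(-56 + T² - 8*M*T))
-44522 + g(-135, -137) = -44522 + (6048 - 108*(-135)² - 56*(-137) - 137*(-135)² - 8*(-135)*(-137)² + 864*(-137)*(-135)) = -44522 + (6048 - 108*18225 + 7672 - 137*18225 - 8*(-135)*18769 + 15979680) = -44522 + (6048 - 1968300 + 7672 - 2496825 + 20270520 + 15979680) = -44522 + 31798795 = 31754273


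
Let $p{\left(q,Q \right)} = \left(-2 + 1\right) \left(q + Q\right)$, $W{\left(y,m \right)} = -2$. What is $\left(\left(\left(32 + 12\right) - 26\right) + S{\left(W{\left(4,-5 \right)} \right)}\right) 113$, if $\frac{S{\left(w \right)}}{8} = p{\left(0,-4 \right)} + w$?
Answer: $3842$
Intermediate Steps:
$p{\left(q,Q \right)} = - Q - q$ ($p{\left(q,Q \right)} = - (Q + q) = - Q - q$)
$S{\left(w \right)} = 32 + 8 w$ ($S{\left(w \right)} = 8 \left(\left(\left(-1\right) \left(-4\right) - 0\right) + w\right) = 8 \left(\left(4 + 0\right) + w\right) = 8 \left(4 + w\right) = 32 + 8 w$)
$\left(\left(\left(32 + 12\right) - 26\right) + S{\left(W{\left(4,-5 \right)} \right)}\right) 113 = \left(\left(\left(32 + 12\right) - 26\right) + \left(32 + 8 \left(-2\right)\right)\right) 113 = \left(\left(44 - 26\right) + \left(32 - 16\right)\right) 113 = \left(18 + 16\right) 113 = 34 \cdot 113 = 3842$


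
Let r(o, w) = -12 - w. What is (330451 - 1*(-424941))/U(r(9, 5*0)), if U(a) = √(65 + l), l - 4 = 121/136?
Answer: 1510784*√323170/9505 ≈ 90358.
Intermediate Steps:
l = 665/136 (l = 4 + 121/136 = 665/136 ≈ 4.8897)
U(a) = √323170/68 (U(a) = √(65 + 665/136) = √(9505/136) = √323170/68)
(330451 - 1*(-424941))/U(r(9, 5*0)) = (330451 - 1*(-424941))/((√323170/68)) = (330451 + 424941)*(2*√323170/9505) = 755392*(2*√323170/9505) = 1510784*√323170/9505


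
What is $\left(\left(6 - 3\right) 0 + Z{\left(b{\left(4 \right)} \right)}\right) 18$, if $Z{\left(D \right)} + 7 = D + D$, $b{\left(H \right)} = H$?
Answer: $18$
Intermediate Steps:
$Z{\left(D \right)} = -7 + 2 D$ ($Z{\left(D \right)} = -7 + \left(D + D\right) = -7 + 2 D$)
$\left(\left(6 - 3\right) 0 + Z{\left(b{\left(4 \right)} \right)}\right) 18 = \left(\left(6 - 3\right) 0 + \left(-7 + 2 \cdot 4\right)\right) 18 = \left(3 \cdot 0 + \left(-7 + 8\right)\right) 18 = \left(0 + 1\right) 18 = 1 \cdot 18 = 18$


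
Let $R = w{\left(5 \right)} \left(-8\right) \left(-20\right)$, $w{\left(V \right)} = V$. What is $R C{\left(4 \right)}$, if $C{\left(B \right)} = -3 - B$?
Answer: $-5600$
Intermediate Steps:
$R = 800$ ($R = 5 \left(-8\right) \left(-20\right) = \left(-40\right) \left(-20\right) = 800$)
$R C{\left(4 \right)} = 800 \left(-3 - 4\right) = 800 \left(-7\right) = -5600$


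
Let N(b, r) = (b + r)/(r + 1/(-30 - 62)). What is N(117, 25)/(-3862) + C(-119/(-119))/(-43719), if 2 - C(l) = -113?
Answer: -2205263/537630951 ≈ -0.0041018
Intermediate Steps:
C(l) = 115 (C(l) = 2 - 1*(-113) = 2 + 113 = 115)
N(b, r) = (b + r)/(-1/92 + r) (N(b, r) = (b + r)/(r + 1/(-92)) = (b + r)/(r - 1/92) = (b + r)/(-1/92 + r))
N(117, 25)/(-3862) + C(-119/(-119))/(-43719) = (92*(117 + 25)/(-1 + 92*25))/(-3862) + 115/(-43719) = (92*142/(-1 + 2300))*(-1/3862) + 115*(-1/43719) = (92*142/2299)*(-1/3862) - 115/43719 = (92*(1/2299)*142)*(-1/3862) - 115/43719 = (13064/2299)*(-1/3862) - 115/43719 = -6532/4439369 - 115/43719 = -2205263/537630951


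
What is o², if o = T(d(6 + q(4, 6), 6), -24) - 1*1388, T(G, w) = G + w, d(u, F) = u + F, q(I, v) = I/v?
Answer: 17623204/9 ≈ 1.9581e+6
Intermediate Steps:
d(u, F) = F + u
o = -4198/3 (o = ((6 + (6 + 4/6)) - 24) - 1*1388 = ((6 + (6 + 4*(⅙))) - 24) - 1388 = ((6 + (6 + ⅔)) - 24) - 1388 = ((6 + 20/3) - 24) - 1388 = (38/3 - 24) - 1388 = -34/3 - 1388 = -4198/3 ≈ -1399.3)
o² = (-4198/3)² = 17623204/9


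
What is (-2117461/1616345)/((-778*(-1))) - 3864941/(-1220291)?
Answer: 4857642812580659/1534535957475310 ≈ 3.1655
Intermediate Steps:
(-2117461/1616345)/((-778*(-1))) - 3864941/(-1220291) = -2117461*1/1616345/778 - 3864941*(-1/1220291) = -2117461/1616345*1/778 + 3864941/1220291 = -2117461/1257516410 + 3864941/1220291 = 4857642812580659/1534535957475310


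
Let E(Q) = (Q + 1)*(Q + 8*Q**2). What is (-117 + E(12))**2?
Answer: 225450225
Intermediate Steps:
E(Q) = (1 + Q)*(Q + 8*Q**2)
(-117 + E(12))**2 = (-117 + 12*(1 + 8*12**2 + 9*12))**2 = (-117 + 12*(1 + 8*144 + 108))**2 = (-117 + 12*(1 + 1152 + 108))**2 = (-117 + 12*1261)**2 = (-117 + 15132)**2 = 15015**2 = 225450225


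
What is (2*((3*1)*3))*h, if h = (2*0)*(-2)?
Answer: 0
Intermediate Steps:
h = 0 (h = 0*(-2) = 0)
(2*((3*1)*3))*h = (2*((3*1)*3))*0 = (2*(3*3))*0 = (2*9)*0 = 18*0 = 0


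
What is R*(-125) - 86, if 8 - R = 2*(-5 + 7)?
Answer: -586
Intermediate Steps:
R = 4 (R = 8 - 2*(-5 + 7) = 8 - 2*2 = 8 - 1*4 = 8 - 4 = 4)
R*(-125) - 86 = 4*(-125) - 86 = -500 - 86 = -586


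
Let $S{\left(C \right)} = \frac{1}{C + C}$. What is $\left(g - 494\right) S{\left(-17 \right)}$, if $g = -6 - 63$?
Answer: $\frac{563}{34} \approx 16.559$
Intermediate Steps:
$S{\left(C \right)} = \frac{1}{2 C}$
$g = -69$ ($g = -6 - 63 = -69$)
$\left(g - 494\right) S{\left(-17 \right)} = \left(-69 - 494\right) \frac{1}{2 \left(-17\right)} = - 563 \cdot \frac{1}{2} \left(- \frac{1}{17}\right) = \left(-563\right) \left(- \frac{1}{34}\right) = \frac{563}{34}$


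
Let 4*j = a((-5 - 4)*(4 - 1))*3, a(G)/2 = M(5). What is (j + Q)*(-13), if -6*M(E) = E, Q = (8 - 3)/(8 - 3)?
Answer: 13/4 ≈ 3.2500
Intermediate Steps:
Q = 1 (Q = 5/5 = 5*(⅕) = 1)
M(E) = -E/6
a(G) = -5/3 (a(G) = 2*(-⅙*5) = 2*(-⅚) = -5/3)
j = -5/4 (j = (-5/3*3)/4 = (¼)*(-5) = -5/4 ≈ -1.2500)
(j + Q)*(-13) = (-5/4 + 1)*(-13) = -¼*(-13) = 13/4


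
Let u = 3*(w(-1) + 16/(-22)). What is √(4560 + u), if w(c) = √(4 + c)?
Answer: √(551496 + 363*√3)/11 ≈ 67.550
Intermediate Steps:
u = -24/11 + 3*√3 (u = 3*(√(4 - 1) + 16/(-22)) = 3*(√3 + 16*(-1/22)) = 3*(√3 - 8/11) = 3*(-8/11 + √3) = -24/11 + 3*√3 ≈ 3.0143)
√(4560 + u) = √(4560 + (-24/11 + 3*√3)) = √(50136/11 + 3*√3)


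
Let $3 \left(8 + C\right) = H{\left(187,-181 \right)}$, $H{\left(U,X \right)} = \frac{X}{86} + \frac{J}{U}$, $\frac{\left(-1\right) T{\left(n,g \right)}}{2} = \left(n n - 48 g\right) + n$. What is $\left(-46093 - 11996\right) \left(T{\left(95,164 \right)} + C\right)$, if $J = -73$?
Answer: $\frac{137645996151}{946} \approx 1.455 \cdot 10^{8}$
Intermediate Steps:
$T{\left(n,g \right)} = - 2 n - 2 n^{2} + 96 g$ ($T{\left(n,g \right)} = - 2 \left(\left(n n - 48 g\right) + n\right) = - 2 \left(\left(n^{2} - 48 g\right) + n\right) = - 2 \left(n + n^{2} - 48 g\right) = - 2 n - 2 n^{2} + 96 g$)
$H{\left(U,X \right)} = - \frac{73}{U} + \frac{X}{86}$ ($H{\left(U,X \right)} = \frac{X}{86} - \frac{73}{U} = - \frac{73}{U} + \frac{X}{86}$)
$C = - \frac{142031}{16082}$ ($C = -8 + \frac{- \frac{73}{187} + \frac{1}{86} \left(-181\right)}{3} = -8 + \frac{\left(-73\right) \frac{1}{187} - \frac{181}{86}}{3} = -8 + \frac{- \frac{73}{187} - \frac{181}{86}}{3} = -8 + \frac{1}{3} \left(- \frac{40125}{16082}\right) = -8 - \frac{13375}{16082} = - \frac{142031}{16082} \approx -8.8317$)
$\left(-46093 - 11996\right) \left(T{\left(95,164 \right)} + C\right) = \left(-46093 - 11996\right) \left(\left(\left(-2\right) 95 - 2 \cdot 95^{2} + 96 \cdot 164\right) - \frac{142031}{16082}\right) = - 58089 \left(\left(-190 - 18050 + 15744\right) - \frac{142031}{16082}\right) = - 58089 \left(-2496 - \frac{142031}{16082}\right) = \left(-58089\right) \left(- \frac{40282703}{16082}\right) = \frac{137645996151}{946}$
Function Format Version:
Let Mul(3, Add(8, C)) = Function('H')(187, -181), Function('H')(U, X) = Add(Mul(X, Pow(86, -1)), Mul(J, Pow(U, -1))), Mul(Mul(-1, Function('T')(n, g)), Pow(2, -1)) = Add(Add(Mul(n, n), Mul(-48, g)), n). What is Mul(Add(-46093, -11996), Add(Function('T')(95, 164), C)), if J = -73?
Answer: Rational(137645996151, 946) ≈ 1.4550e+8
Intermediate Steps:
Function('T')(n, g) = Add(Mul(-2, n), Mul(-2, Pow(n, 2)), Mul(96, g)) (Function('T')(n, g) = Mul(-2, Add(Add(Mul(n, n), Mul(-48, g)), n)) = Mul(-2, Add(Add(Pow(n, 2), Mul(-48, g)), n)) = Mul(-2, Add(n, Pow(n, 2), Mul(-48, g))) = Add(Mul(-2, n), Mul(-2, Pow(n, 2)), Mul(96, g)))
Function('H')(U, X) = Add(Mul(-73, Pow(U, -1)), Mul(Rational(1, 86), X)) (Function('H')(U, X) = Add(Mul(X, Pow(86, -1)), Mul(-73, Pow(U, -1))) = Add(Mul(X, Rational(1, 86)), Mul(-73, Pow(U, -1))) = Add(Mul(Rational(1, 86), X), Mul(-73, Pow(U, -1))) = Add(Mul(-73, Pow(U, -1)), Mul(Rational(1, 86), X)))
C = Rational(-142031, 16082) (C = Add(-8, Mul(Rational(1, 3), Add(Mul(-73, Pow(187, -1)), Mul(Rational(1, 86), -181)))) = Add(-8, Mul(Rational(1, 3), Add(Mul(-73, Rational(1, 187)), Rational(-181, 86)))) = Add(-8, Mul(Rational(1, 3), Add(Rational(-73, 187), Rational(-181, 86)))) = Add(-8, Mul(Rational(1, 3), Rational(-40125, 16082))) = Add(-8, Rational(-13375, 16082)) = Rational(-142031, 16082) ≈ -8.8317)
Mul(Add(-46093, -11996), Add(Function('T')(95, 164), C)) = Mul(Add(-46093, -11996), Add(Add(Mul(-2, 95), Mul(-2, Pow(95, 2)), Mul(96, 164)), Rational(-142031, 16082))) = Mul(-58089, Add(Add(-190, Mul(-2, 9025), 15744), Rational(-142031, 16082))) = Mul(-58089, Add(Add(-190, -18050, 15744), Rational(-142031, 16082))) = Mul(-58089, Add(-2496, Rational(-142031, 16082))) = Mul(-58089, Rational(-40282703, 16082)) = Rational(137645996151, 946)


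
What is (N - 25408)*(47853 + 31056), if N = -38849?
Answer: -5070455613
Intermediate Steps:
(N - 25408)*(47853 + 31056) = (-38849 - 25408)*(47853 + 31056) = -64257*78909 = -5070455613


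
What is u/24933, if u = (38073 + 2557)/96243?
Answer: 40630/2399626719 ≈ 1.6932e-5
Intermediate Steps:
u = 40630/96243 (u = 40630*(1/96243) = 40630/96243 ≈ 0.42216)
u/24933 = (40630/96243)/24933 = (40630/96243)*(1/24933) = 40630/2399626719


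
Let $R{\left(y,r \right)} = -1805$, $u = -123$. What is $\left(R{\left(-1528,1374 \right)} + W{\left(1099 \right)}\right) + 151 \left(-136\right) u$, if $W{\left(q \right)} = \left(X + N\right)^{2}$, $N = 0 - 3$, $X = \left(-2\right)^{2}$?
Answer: $2524124$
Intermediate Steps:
$X = 4$
$N = -3$ ($N = 0 - 3 = -3$)
$W{\left(q \right)} = 1$ ($W{\left(q \right)} = \left(4 - 3\right)^{2} = 1^{2} = 1$)
$\left(R{\left(-1528,1374 \right)} + W{\left(1099 \right)}\right) + 151 \left(-136\right) u = \left(-1805 + 1\right) + 151 \left(-136\right) \left(-123\right) = -1804 - -2525928 = -1804 + 2525928 = 2524124$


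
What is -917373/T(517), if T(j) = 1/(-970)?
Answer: 889851810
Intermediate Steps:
T(j) = -1/970
-917373/T(517) = -917373/(-1/970) = -917373*(-970) = 889851810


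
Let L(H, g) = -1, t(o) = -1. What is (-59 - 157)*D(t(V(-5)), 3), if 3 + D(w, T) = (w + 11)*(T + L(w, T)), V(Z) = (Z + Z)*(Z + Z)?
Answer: -3672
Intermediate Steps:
V(Z) = 4*Z² (V(Z) = (2*Z)*(2*Z) = 4*Z²)
D(w, T) = -3 + (-1 + T)*(11 + w) (D(w, T) = -3 + (w + 11)*(T - 1) = -3 + (11 + w)*(-1 + T) = -3 + (-1 + T)*(11 + w))
(-59 - 157)*D(t(V(-5)), 3) = (-59 - 157)*(-14 - 1*(-1) + 11*3 + 3*(-1)) = -216*(-14 + 1 + 33 - 3) = -216*17 = -3672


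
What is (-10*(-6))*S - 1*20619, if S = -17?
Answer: -21639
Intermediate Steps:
(-10*(-6))*S - 1*20619 = -10*(-6)*(-17) - 1*20619 = 60*(-17) - 20619 = -1020 - 20619 = -21639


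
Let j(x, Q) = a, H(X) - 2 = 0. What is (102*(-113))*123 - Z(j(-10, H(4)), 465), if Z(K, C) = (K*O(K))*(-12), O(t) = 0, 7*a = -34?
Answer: -1417698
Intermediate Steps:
a = -34/7 (a = (⅐)*(-34) = -34/7 ≈ -4.8571)
H(X) = 2 (H(X) = 2 + 0 = 2)
j(x, Q) = -34/7
Z(K, C) = 0 (Z(K, C) = (K*0)*(-12) = 0*(-12) = 0)
(102*(-113))*123 - Z(j(-10, H(4)), 465) = (102*(-113))*123 - 1*0 = -11526*123 + 0 = -1417698 + 0 = -1417698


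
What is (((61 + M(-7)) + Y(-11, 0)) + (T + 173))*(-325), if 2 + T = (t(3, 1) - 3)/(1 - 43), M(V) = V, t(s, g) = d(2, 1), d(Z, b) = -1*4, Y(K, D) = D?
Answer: -439075/6 ≈ -73179.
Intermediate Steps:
d(Z, b) = -4
t(s, g) = -4
T = -11/6 (T = -2 + (-4 - 3)/(1 - 43) = -2 - 7/(-42) = -2 - 7*(-1/42) = -2 + ⅙ = -11/6 ≈ -1.8333)
(((61 + M(-7)) + Y(-11, 0)) + (T + 173))*(-325) = (((61 - 7) + 0) + (-11/6 + 173))*(-325) = ((54 + 0) + 1027/6)*(-325) = (54 + 1027/6)*(-325) = (1351/6)*(-325) = -439075/6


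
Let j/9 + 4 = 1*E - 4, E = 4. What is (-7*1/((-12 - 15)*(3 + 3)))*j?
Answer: -14/9 ≈ -1.5556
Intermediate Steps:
j = -36 (j = -36 + 9*(1*4 - 4) = -36 + 9*(4 - 4) = -36 + 9*0 = -36 + 0 = -36)
(-7*1/((-12 - 15)*(3 + 3)))*j = -7*1/((-12 - 15)*(3 + 3))*(-36) = -7/((-27*6))*(-36) = -7/(-162)*(-36) = -7*(-1/162)*(-36) = (7/162)*(-36) = -14/9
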